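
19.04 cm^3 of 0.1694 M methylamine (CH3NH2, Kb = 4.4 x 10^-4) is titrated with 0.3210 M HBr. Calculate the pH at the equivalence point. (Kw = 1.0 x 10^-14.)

n(CH3NH2) = 0.1694 x 0.01904 = 0.003225 mol; V(HBr) at equivalence = 0.003225/0.3210 = 0.01005 L.
At equivalence the base is fully converted to CH3NH3+; total volume = 0.02909 L, so [CH3NH3+] = 0.003225/0.02909 = 0.1109 M.
Ka(CH3NH3+) = Kw/Kb = 1.0e-14 / 4.4 x 10^-4 = 2.27e-11.
[H^+] = sqrt(Ka x [CH3NH3+]) = sqrt(2.27e-11 x 0.1109) = 1.59e-6 M.
pH = -log(1.59e-6) = 5.80.

5.80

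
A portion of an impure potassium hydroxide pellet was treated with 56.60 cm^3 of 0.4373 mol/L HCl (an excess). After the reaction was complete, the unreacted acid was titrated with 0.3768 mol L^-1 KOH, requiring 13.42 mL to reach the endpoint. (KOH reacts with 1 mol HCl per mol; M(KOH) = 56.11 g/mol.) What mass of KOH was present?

1.11 g

Total n(HCl) added = 0.4373 x 0.05660 = 0.02475 mol.
n(KOH) used = 0.3768 x 0.01342 = 0.005057 mol, which equals the excess n(HCl).
So n(HCl) consumed by the sample = 0.02475 - 0.005057 = 0.01969 mol.
n(KOH) = 0.01969 / 1 = 0.01969 mol.
mass = 0.01969 mol x 56.11 g/mol = 1.11 g.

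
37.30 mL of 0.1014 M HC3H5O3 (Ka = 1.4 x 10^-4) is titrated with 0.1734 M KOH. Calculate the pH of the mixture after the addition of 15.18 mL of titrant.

4.21

Initial n(HC3H5O3) = 0.1014 x 0.03730 = 0.003782 mol.
n(KOH) added = 0.1734 x 0.01518 = 0.002632 mol, converting that many moles of HC3H5O3 to C3H5O3-.
Remaining n(HC3H5O3) = 0.001150 mol; n(C3H5O3-) = 0.002632 mol.
By Henderson-Hasselbalch, pH = pKa + log([A^-]/[HA]) = 3.85 + log(0.002632/0.001150) = 3.85 + (+0.36) = 4.21.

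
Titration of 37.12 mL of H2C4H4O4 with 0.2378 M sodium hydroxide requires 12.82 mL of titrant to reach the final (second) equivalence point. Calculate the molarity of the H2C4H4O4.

n(NaOH) = 0.2378 x 0.01282 = 0.003049 mol.
At the final (second) equivalence point, 2 mol OH^- react per mol H2C4H4O4, so n(H2C4H4O4) = 0.003049 / 2 = 0.001524 mol.
[H2C4H4O4] = 0.001524 / 0.03712 L = 0.0411 M.

0.0411 M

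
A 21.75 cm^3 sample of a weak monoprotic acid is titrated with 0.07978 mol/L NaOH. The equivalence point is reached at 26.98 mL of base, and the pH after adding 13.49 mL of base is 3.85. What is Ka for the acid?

13.49 mL is half of the equivalence volume, so this is the half-equivalence point where [HA] = [A^-].
At half-equivalence pH = pKa, so pKa = 3.85.
Ka = 10^(-3.85) = 1.4 x 10^-4.

1.4 x 10^-4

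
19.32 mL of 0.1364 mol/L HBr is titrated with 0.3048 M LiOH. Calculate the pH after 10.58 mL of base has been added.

n(acid) = 0.1364 x 0.01932 = 0.002635 mol; n(LiOH) added = 0.3048 x 0.01058 = 0.003225 mol.
Base is in excess by 0.003225 - 0.002635 = 0.0005895 mol in a total volume of 0.02990 L.
[OH^-] = 0.0005895/0.02990 = 0.01972 M, so pOH = 1.71 and pH = 14.00 - 1.71 = 12.29.

12.29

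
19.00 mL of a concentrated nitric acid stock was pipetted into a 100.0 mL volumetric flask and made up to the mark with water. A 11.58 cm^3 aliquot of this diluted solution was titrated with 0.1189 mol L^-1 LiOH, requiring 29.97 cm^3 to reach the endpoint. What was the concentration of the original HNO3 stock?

n(LiOH) = 0.1189 x 0.02997 = 0.003563 mol.
n(HNO3) in the aliquot = 0.003563 mol.
[diluted HNO3] = 0.003563 / 0.01158 = 0.3077 M.
Dilution factor = 100.0/19.00 = 5.263, so [stock] = 0.3077 x 5.263 = 1.62 M.

1.62 M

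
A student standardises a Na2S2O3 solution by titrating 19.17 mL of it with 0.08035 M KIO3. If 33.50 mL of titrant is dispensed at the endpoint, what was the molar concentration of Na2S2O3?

n(KIO3) = 0.08035 x 0.03350 = 0.002692 mol.
From the balanced equation, 1 mol KIO3 reacts with 6 mol Na2S2O3, so n(Na2S2O3) = 0.002692 x 6/1 = 0.01615 mol.
[Na2S2O3] = 0.01615 / 0.01917 L = 0.842 M.

0.842 M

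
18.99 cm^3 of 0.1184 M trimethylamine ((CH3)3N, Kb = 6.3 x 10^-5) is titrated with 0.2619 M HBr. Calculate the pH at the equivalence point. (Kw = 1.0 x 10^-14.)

5.44

n((CH3)3N) = 0.1184 x 0.01899 = 0.002248 mol; V(HBr) at equivalence = 0.002248/0.2619 = 0.008585 L.
At equivalence the base is fully converted to (CH3)3NH+; total volume = 0.02758 L, so [(CH3)3NH+] = 0.002248/0.02758 = 0.08154 M.
Ka((CH3)3NH+) = Kw/Kb = 1.0e-14 / 6.3 x 10^-5 = 1.59e-10.
[H^+] = sqrt(Ka x [(CH3)3NH+]) = sqrt(1.59e-10 x 0.08154) = 3.60e-6 M.
pH = -log(3.60e-6) = 5.44.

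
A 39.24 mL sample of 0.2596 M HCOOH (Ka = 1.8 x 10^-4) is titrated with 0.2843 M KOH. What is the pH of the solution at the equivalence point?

8.44

n(HCOOH) = 0.2596 x 0.03924 = 0.01019 mol; V(KOH) at equivalence = 0.01019/0.2843 = 0.03583 L.
At equivalence all the acid is converted to HCOO-; total volume = 0.03924 + 0.03583 = 0.07507 L, so [HCOO-] = 0.01019/0.07507 = 0.1357 M.
Kb = Kw/Ka = 1.0e-14 / 1.8 x 10^-4 = 5.56e-11.
[OH^-] = sqrt(Kb x [HCOO-]) = sqrt(5.56e-11 x 0.1357) = 2.75e-6 M.
pOH = 5.56, so pH = 14.00 - 5.56 = 8.44.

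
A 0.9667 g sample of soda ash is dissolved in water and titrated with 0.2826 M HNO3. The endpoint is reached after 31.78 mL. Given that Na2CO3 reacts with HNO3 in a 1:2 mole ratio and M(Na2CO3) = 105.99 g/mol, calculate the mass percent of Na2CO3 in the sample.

49.2%

n(HNO3) = 0.2826 x 0.03178 = 0.008981 mol.
n(Na2CO3) = 0.008981 / 2 = 0.004491 mol.
mass of Na2CO3 = 0.004491 x 105.99 = 0.4759 g.
% purity = 0.4759 / 0.9667 x 100 = 49.2%.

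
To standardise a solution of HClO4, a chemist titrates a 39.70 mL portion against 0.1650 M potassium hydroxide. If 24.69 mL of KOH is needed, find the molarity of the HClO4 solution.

n(KOH) delivered = 0.1650 x 0.02469 = 0.004074 mol.
For a 1:1 reaction, n(HClO4) = 0.004074 mol.
[HClO4] = 0.004074 mol / 0.03970 L = 0.103 M.

0.103 M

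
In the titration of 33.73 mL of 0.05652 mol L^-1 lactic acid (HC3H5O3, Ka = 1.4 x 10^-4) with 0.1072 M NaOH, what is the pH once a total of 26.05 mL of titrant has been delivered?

12.17

n(acid) = 0.05652 x 0.03373 = 0.001906 mol; n(NaOH) added = 0.1072 x 0.02605 = 0.002793 mol.
Base is in excess by 0.002793 - 0.001906 = 0.0008861 mol in a total volume of 0.05978 L.
[OH^-] = 0.0008861/0.05978 = 0.01482 M, so pOH = 1.83 and pH = 14.00 - 1.83 = 12.17.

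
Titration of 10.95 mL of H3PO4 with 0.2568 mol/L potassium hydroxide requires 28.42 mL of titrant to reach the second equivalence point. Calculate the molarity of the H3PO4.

0.333 M

n(KOH) = 0.2568 x 0.02842 = 0.007298 mol.
At the second equivalence point, 2 mol OH^- react per mol H3PO4, so n(H3PO4) = 0.007298 / 2 = 0.003649 mol.
[H3PO4] = 0.003649 / 0.01095 L = 0.333 M.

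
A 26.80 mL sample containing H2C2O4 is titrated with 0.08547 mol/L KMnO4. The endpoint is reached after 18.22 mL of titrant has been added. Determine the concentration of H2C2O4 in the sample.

0.145 M

n(KMnO4) = 0.08547 x 0.01822 = 0.001557 mol.
From the balanced equation, 2 mol KMnO4 reacts with 5 mol H2C2O4, so n(H2C2O4) = 0.001557 x 5/2 = 0.003893 mol.
[H2C2O4] = 0.003893 / 0.02680 L = 0.145 M.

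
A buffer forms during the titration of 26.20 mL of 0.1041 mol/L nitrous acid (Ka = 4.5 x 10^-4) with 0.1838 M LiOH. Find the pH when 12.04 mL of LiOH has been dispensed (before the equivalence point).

3.98

Initial n(HNO2) = 0.1041 x 0.02620 = 0.002727 mol.
n(LiOH) added = 0.1838 x 0.01204 = 0.002213 mol, converting that many moles of HNO2 to NO2-.
Remaining n(HNO2) = 0.0005145 mol; n(NO2-) = 0.002213 mol.
By Henderson-Hasselbalch, pH = pKa + log([A^-]/[HA]) = 3.35 + log(0.002213/0.0005145) = 3.35 + (+0.63) = 3.98.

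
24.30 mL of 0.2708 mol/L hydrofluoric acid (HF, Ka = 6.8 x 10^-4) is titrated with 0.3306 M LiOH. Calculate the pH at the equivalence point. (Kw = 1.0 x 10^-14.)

n(HF) = 0.2708 x 0.02430 = 0.006580 mol; V(LiOH) at equivalence = 0.006580/0.3306 = 0.01990 L.
At equivalence all the acid is converted to F-; total volume = 0.02430 + 0.01990 = 0.04420 L, so [F-] = 0.006580/0.04420 = 0.1489 M.
Kb = Kw/Ka = 1.0e-14 / 6.8 x 10^-4 = 1.47e-11.
[OH^-] = sqrt(Kb x [F-]) = sqrt(1.47e-11 x 0.1489) = 1.48e-6 M.
pOH = 5.83, so pH = 14.00 - 5.83 = 8.17.

8.17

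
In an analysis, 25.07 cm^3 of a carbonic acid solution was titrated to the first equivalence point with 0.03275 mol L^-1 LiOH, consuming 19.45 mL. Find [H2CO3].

0.0254 M

n(LiOH) = 0.03275 x 0.01945 = 0.0006370 mol.
At the first equivalence point, 1 mol OH^- react per mol H2CO3, so n(H2CO3) = 0.0006370 / 1 = 0.0006370 mol.
[H2CO3] = 0.0006370 / 0.02507 L = 0.0254 M.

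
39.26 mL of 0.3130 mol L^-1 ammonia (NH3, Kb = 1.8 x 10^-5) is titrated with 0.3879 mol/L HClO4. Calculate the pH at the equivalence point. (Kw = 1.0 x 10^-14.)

5.01

n(NH3) = 0.3130 x 0.03926 = 0.01229 mol; V(HClO4) at equivalence = 0.01229/0.3879 = 0.03168 L.
At equivalence the base is fully converted to NH4+; total volume = 0.07094 L, so [NH4+] = 0.01229/0.07094 = 0.1732 M.
Ka(NH4+) = Kw/Kb = 1.0e-14 / 1.8 x 10^-5 = 5.56e-10.
[H^+] = sqrt(Ka x [NH4+]) = sqrt(5.56e-10 x 0.1732) = 9.81e-6 M.
pH = -log(9.81e-6) = 5.01.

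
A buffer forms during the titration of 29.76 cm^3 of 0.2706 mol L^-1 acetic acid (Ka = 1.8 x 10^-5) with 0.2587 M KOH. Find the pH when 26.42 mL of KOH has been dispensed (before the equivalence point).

5.49

Initial n(CH3COOH) = 0.2706 x 0.02976 = 0.008053 mol.
n(KOH) added = 0.2587 x 0.02642 = 0.006835 mol, converting that many moles of CH3COOH to CH3COO-.
Remaining n(CH3COOH) = 0.001218 mol; n(CH3COO-) = 0.006835 mol.
By Henderson-Hasselbalch, pH = pKa + log([A^-]/[HA]) = 4.74 + log(0.006835/0.001218) = 4.74 + (+0.75) = 5.49.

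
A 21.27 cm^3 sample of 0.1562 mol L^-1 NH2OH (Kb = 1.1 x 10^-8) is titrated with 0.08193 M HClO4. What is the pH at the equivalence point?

n(NH2OH) = 0.1562 x 0.02127 = 0.003322 mol; V(HClO4) at equivalence = 0.003322/0.08193 = 0.04055 L.
At equivalence the base is fully converted to NH3OH+; total volume = 0.06182 L, so [NH3OH+] = 0.003322/0.06182 = 0.05374 M.
Ka(NH3OH+) = Kw/Kb = 1.0e-14 / 1.1 x 10^-8 = 9.09e-7.
[H^+] = sqrt(Ka x [NH3OH+]) = sqrt(9.09e-7 x 0.05374) = 0.000221 M.
pH = -log(0.000221) = 3.66.

3.66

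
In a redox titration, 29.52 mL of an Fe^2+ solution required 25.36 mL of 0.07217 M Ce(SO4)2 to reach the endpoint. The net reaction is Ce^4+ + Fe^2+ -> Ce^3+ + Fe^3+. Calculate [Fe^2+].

0.0620 M

n(Ce(SO4)2) = 0.07217 x 0.02536 = 0.001830 mol.
From the balanced equation, 1 mol Ce(SO4)2 reacts with 1 mol Fe^2+, so n(Fe^2+) = 0.001830 x 1/1 = 0.001830 mol.
[Fe^2+] = 0.001830 / 0.02952 L = 0.0620 M.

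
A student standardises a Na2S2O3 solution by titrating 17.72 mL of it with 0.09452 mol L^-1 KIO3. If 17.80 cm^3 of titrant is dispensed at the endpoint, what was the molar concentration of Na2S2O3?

0.570 M

n(KIO3) = 0.09452 x 0.01780 = 0.001682 mol.
From the balanced equation, 1 mol KIO3 reacts with 6 mol Na2S2O3, so n(Na2S2O3) = 0.001682 x 6/1 = 0.01009 mol.
[Na2S2O3] = 0.01009 / 0.01772 L = 0.570 M.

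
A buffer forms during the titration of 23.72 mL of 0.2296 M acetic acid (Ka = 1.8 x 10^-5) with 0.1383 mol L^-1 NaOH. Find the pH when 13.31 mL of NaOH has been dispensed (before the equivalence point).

Initial n(CH3COOH) = 0.2296 x 0.02372 = 0.005446 mol.
n(NaOH) added = 0.1383 x 0.01331 = 0.001841 mol, converting that many moles of CH3COOH to CH3COO-.
Remaining n(CH3COOH) = 0.003605 mol; n(CH3COO-) = 0.001841 mol.
By Henderson-Hasselbalch, pH = pKa + log([A^-]/[HA]) = 4.74 + log(0.001841/0.003605) = 4.74 + (-0.29) = 4.45.

4.45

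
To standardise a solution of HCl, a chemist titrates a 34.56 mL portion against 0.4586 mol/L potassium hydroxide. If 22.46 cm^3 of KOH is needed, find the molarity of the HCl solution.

n(KOH) delivered = 0.4586 x 0.02246 = 0.01030 mol.
For a 1:1 reaction, n(HCl) = 0.01030 mol.
[HCl] = 0.01030 mol / 0.03456 L = 0.298 M.

0.298 M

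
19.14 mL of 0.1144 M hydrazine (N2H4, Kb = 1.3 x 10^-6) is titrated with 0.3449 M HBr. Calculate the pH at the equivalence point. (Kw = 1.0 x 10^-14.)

n(N2H4) = 0.1144 x 0.01914 = 0.002190 mol; V(HBr) at equivalence = 0.002190/0.3449 = 0.006349 L.
At equivalence the base is fully converted to N2H5+; total volume = 0.02549 L, so [N2H5+] = 0.002190/0.02549 = 0.08591 M.
Ka(N2H5+) = Kw/Kb = 1.0e-14 / 1.3 x 10^-6 = 7.69e-9.
[H^+] = sqrt(Ka x [N2H5+]) = sqrt(7.69e-9 x 0.08591) = 2.57e-5 M.
pH = -log(2.57e-5) = 4.59.

4.59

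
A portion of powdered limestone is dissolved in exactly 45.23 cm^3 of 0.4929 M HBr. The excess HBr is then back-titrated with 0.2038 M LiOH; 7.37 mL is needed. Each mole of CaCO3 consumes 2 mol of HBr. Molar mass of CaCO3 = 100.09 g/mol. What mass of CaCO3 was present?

1.04 g

Total n(HBr) added = 0.4929 x 0.04523 = 0.02229 mol.
n(LiOH) used = 0.2038 x 0.007370 = 0.001502 mol, which equals the excess n(HBr).
So n(HBr) consumed by the sample = 0.02229 - 0.001502 = 0.02079 mol.
n(CaCO3) = 0.02079 / 2 = 0.01040 mol.
mass = 0.01040 mol x 100.09 g/mol = 1.04 g.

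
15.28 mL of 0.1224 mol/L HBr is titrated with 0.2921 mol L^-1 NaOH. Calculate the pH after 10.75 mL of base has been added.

n(acid) = 0.1224 x 0.01528 = 0.001870 mol; n(NaOH) added = 0.2921 x 0.01075 = 0.003140 mol.
Base is in excess by 0.003140 - 0.001870 = 0.001270 mol in a total volume of 0.02603 L.
[OH^-] = 0.001270/0.02603 = 0.04878 M, so pOH = 1.31 and pH = 14.00 - 1.31 = 12.69.

12.69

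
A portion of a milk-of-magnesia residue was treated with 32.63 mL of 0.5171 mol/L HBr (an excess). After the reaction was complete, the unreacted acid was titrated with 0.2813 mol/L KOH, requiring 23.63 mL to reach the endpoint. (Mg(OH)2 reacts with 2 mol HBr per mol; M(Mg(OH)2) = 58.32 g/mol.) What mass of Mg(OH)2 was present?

Total n(HBr) added = 0.5171 x 0.03263 = 0.01687 mol.
n(KOH) used = 0.2813 x 0.02363 = 0.006647 mol, which equals the excess n(HBr).
So n(HBr) consumed by the sample = 0.01687 - 0.006647 = 0.01023 mol.
n(Mg(OH)2) = 0.01023 / 2 = 0.005113 mol.
mass = 0.005113 mol x 58.32 g/mol = 0.298 g.

0.298 g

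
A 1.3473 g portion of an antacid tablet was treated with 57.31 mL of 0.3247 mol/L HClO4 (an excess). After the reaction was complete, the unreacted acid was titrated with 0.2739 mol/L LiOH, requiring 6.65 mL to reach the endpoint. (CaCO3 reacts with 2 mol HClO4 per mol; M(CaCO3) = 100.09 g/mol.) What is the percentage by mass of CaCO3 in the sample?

Total n(HClO4) added = 0.3247 x 0.05731 = 0.01861 mol.
n(LiOH) used = 0.2739 x 0.006650 = 0.001821 mol, which equals the excess n(HClO4).
So n(HClO4) consumed by the sample = 0.01861 - 0.001821 = 0.01679 mol.
n(CaCO3) = 0.01679 / 2 = 0.008394 mol.
mass CaCO3 = 0.008394 x 100.09 = 0.8401 g, so %CaCO3 = 0.8401/1.3473 x 100 = 62.4%.

62.4%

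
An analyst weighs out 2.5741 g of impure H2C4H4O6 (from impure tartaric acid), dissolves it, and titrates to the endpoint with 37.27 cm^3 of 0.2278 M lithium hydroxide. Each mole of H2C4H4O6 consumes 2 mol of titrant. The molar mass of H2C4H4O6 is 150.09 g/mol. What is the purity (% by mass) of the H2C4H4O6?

24.8%

n(LiOH) = 0.2278 x 0.03727 = 0.008490 mol.
n(H2C4H4O6) = 0.008490 / 2 = 0.004245 mol.
mass of H2C4H4O6 = 0.004245 x 150.09 = 0.6371 g.
% purity = 0.6371 / 2.5741 x 100 = 24.8%.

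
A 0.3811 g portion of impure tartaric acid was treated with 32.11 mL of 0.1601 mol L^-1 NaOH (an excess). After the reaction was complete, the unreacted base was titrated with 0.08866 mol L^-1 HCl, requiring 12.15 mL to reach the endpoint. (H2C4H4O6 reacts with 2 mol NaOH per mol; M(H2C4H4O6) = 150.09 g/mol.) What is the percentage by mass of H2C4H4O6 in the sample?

Total n(NaOH) added = 0.1601 x 0.03211 = 0.005141 mol.
n(HCl) used = 0.08866 x 0.01215 = 0.001077 mol, which equals the excess n(NaOH).
So n(NaOH) consumed by the sample = 0.005141 - 0.001077 = 0.004064 mol.
n(H2C4H4O6) = 0.004064 / 2 = 0.002032 mol.
mass H2C4H4O6 = 0.002032 x 150.09 = 0.3050 g, so %H2C4H4O6 = 0.3050/0.3811 x 100 = 80.0%.

80.0%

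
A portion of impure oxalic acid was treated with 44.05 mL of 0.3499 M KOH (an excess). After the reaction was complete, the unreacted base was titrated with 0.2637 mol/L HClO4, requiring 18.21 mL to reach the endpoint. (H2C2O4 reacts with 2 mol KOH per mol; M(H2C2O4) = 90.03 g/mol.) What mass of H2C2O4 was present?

0.478 g

Total n(KOH) added = 0.3499 x 0.04405 = 0.01541 mol.
n(HClO4) used = 0.2637 x 0.01821 = 0.004802 mol, which equals the excess n(KOH).
So n(KOH) consumed by the sample = 0.01541 - 0.004802 = 0.01061 mol.
n(H2C2O4) = 0.01061 / 2 = 0.005306 mol.
mass = 0.005306 mol x 90.03 g/mol = 0.478 g.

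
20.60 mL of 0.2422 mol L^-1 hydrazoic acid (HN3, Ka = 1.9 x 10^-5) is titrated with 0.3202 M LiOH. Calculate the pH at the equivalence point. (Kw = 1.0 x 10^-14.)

n(HN3) = 0.2422 x 0.02060 = 0.004989 mol; V(LiOH) at equivalence = 0.004989/0.3202 = 0.01558 L.
At equivalence all the acid is converted to N3-; total volume = 0.02060 + 0.01558 = 0.03618 L, so [N3-] = 0.004989/0.03618 = 0.1379 M.
Kb = Kw/Ka = 1.0e-14 / 1.9 x 10^-5 = 5.26e-10.
[OH^-] = sqrt(Kb x [N3-]) = sqrt(5.26e-10 x 0.1379) = 8.52e-6 M.
pOH = 5.07, so pH = 14.00 - 5.07 = 8.93.

8.93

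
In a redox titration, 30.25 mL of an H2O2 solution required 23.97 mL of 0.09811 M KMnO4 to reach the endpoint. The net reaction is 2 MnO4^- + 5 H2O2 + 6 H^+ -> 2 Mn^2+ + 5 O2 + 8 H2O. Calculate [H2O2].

0.194 M

n(KMnO4) = 0.09811 x 0.02397 = 0.002352 mol.
From the balanced equation, 2 mol KMnO4 reacts with 5 mol H2O2, so n(H2O2) = 0.002352 x 5/2 = 0.005879 mol.
[H2O2] = 0.005879 / 0.03025 L = 0.194 M.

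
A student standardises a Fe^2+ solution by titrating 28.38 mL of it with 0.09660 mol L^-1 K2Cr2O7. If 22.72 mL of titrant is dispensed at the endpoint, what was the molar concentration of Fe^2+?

0.464 M

n(K2Cr2O7) = 0.09660 x 0.02272 = 0.002195 mol.
From the balanced equation, 1 mol K2Cr2O7 reacts with 6 mol Fe^2+, so n(Fe^2+) = 0.002195 x 6/1 = 0.01317 mol.
[Fe^2+] = 0.01317 / 0.02838 L = 0.464 M.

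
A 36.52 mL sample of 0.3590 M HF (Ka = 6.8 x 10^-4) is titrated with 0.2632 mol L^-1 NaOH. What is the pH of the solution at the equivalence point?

8.17

n(HF) = 0.3590 x 0.03652 = 0.01311 mol; V(NaOH) at equivalence = 0.01311/0.2632 = 0.04981 L.
At equivalence all the acid is converted to F-; total volume = 0.03652 + 0.04981 = 0.08633 L, so [F-] = 0.01311/0.08633 = 0.1519 M.
Kb = Kw/Ka = 1.0e-14 / 6.8 x 10^-4 = 1.47e-11.
[OH^-] = sqrt(Kb x [F-]) = sqrt(1.47e-11 x 0.1519) = 1.49e-6 M.
pOH = 5.83, so pH = 14.00 - 5.83 = 8.17.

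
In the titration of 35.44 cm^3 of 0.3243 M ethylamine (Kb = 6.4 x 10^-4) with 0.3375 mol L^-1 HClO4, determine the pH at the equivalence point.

n(C2H5NH2) = 0.3243 x 0.03544 = 0.01149 mol; V(HClO4) at equivalence = 0.01149/0.3375 = 0.03405 L.
At equivalence the base is fully converted to C2H5NH3+; total volume = 0.06949 L, so [C2H5NH3+] = 0.01149/0.06949 = 0.1654 M.
Ka(C2H5NH3+) = Kw/Kb = 1.0e-14 / 6.4 x 10^-4 = 1.56e-11.
[H^+] = sqrt(Ka x [C2H5NH3+]) = sqrt(1.56e-11 x 0.1654) = 1.61e-6 M.
pH = -log(1.61e-6) = 5.79.

5.79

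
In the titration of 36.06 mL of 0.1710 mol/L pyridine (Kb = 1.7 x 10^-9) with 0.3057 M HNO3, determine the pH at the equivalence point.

3.10

n(C5H5N) = 0.1710 x 0.03606 = 0.006166 mol; V(HNO3) at equivalence = 0.006166/0.3057 = 0.02017 L.
At equivalence the base is fully converted to C5H5NH+; total volume = 0.05623 L, so [C5H5NH+] = 0.006166/0.05623 = 0.1097 M.
Ka(C5H5NH+) = Kw/Kb = 1.0e-14 / 1.7 x 10^-9 = 5.88e-6.
[H^+] = sqrt(Ka x [C5H5NH+]) = sqrt(5.88e-6 x 0.1097) = 0.000803 M.
pH = -log(0.000803) = 3.10.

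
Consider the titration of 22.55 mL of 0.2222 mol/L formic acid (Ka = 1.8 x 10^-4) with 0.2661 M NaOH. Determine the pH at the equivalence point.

8.41

n(HCOOH) = 0.2222 x 0.02255 = 0.005011 mol; V(NaOH) at equivalence = 0.005011/0.2661 = 0.01883 L.
At equivalence all the acid is converted to HCOO-; total volume = 0.02255 + 0.01883 = 0.04138 L, so [HCOO-] = 0.005011/0.04138 = 0.1211 M.
Kb = Kw/Ka = 1.0e-14 / 1.8 x 10^-4 = 5.56e-11.
[OH^-] = sqrt(Kb x [HCOO-]) = sqrt(5.56e-11 x 0.1211) = 2.59e-6 M.
pOH = 5.59, so pH = 14.00 - 5.59 = 8.41.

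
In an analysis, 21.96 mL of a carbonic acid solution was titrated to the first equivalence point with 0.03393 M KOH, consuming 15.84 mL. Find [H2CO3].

0.0245 M

n(KOH) = 0.03393 x 0.01584 = 0.0005375 mol.
At the first equivalence point, 1 mol OH^- react per mol H2CO3, so n(H2CO3) = 0.0005375 / 1 = 0.0005375 mol.
[H2CO3] = 0.0005375 / 0.02196 L = 0.0245 M.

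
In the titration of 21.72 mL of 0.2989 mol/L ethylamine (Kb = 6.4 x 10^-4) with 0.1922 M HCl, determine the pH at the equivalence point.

5.87

n(C2H5NH2) = 0.2989 x 0.02172 = 0.006492 mol; V(HCl) at equivalence = 0.006492/0.1922 = 0.03378 L.
At equivalence the base is fully converted to C2H5NH3+; total volume = 0.05550 L, so [C2H5NH3+] = 0.006492/0.05550 = 0.1170 M.
Ka(C2H5NH3+) = Kw/Kb = 1.0e-14 / 6.4 x 10^-4 = 1.56e-11.
[H^+] = sqrt(Ka x [C2H5NH3+]) = sqrt(1.56e-11 x 0.1170) = 1.35e-6 M.
pH = -log(1.35e-6) = 5.87.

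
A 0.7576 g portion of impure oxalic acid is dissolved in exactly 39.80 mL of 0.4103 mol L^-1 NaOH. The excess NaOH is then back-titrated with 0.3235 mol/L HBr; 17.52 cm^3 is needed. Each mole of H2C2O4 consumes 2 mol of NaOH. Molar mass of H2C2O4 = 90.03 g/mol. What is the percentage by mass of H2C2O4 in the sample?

Total n(NaOH) added = 0.4103 x 0.03980 = 0.01633 mol.
n(HBr) used = 0.3235 x 0.01752 = 0.005668 mol, which equals the excess n(NaOH).
So n(NaOH) consumed by the sample = 0.01633 - 0.005668 = 0.01066 mol.
n(H2C2O4) = 0.01066 / 2 = 0.005331 mol.
mass H2C2O4 = 0.005331 x 90.03 = 0.4800 g, so %H2C2O4 = 0.4800/0.7576 x 100 = 63.4%.

63.4%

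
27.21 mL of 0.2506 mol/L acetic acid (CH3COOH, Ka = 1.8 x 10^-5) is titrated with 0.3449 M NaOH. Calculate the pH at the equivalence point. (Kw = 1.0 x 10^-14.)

8.95

n(CH3COOH) = 0.2506 x 0.02721 = 0.006819 mol; V(NaOH) at equivalence = 0.006819/0.3449 = 0.01977 L.
At equivalence all the acid is converted to CH3COO-; total volume = 0.02721 + 0.01977 = 0.04698 L, so [CH3COO-] = 0.006819/0.04698 = 0.1451 M.
Kb = Kw/Ka = 1.0e-14 / 1.8 x 10^-5 = 5.56e-10.
[OH^-] = sqrt(Kb x [CH3COO-]) = sqrt(5.56e-10 x 0.1451) = 8.98e-6 M.
pOH = 5.05, so pH = 14.00 - 5.05 = 8.95.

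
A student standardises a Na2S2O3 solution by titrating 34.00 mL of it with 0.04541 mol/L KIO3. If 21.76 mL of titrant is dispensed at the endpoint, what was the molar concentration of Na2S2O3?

n(KIO3) = 0.04541 x 0.02176 = 0.0009881 mol.
From the balanced equation, 1 mol KIO3 reacts with 6 mol Na2S2O3, so n(Na2S2O3) = 0.0009881 x 6/1 = 0.005929 mol.
[Na2S2O3] = 0.005929 / 0.03400 L = 0.174 M.

0.174 M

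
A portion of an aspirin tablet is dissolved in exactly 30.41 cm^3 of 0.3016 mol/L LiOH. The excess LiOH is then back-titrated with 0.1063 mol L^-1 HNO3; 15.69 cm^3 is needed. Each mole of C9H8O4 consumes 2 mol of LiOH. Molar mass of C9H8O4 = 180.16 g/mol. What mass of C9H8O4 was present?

0.676 g

Total n(LiOH) added = 0.3016 x 0.03041 = 0.009172 mol.
n(HNO3) used = 0.1063 x 0.01569 = 0.001668 mol, which equals the excess n(LiOH).
So n(LiOH) consumed by the sample = 0.009172 - 0.001668 = 0.007504 mol.
n(C9H8O4) = 0.007504 / 2 = 0.003752 mol.
mass = 0.003752 mol x 180.16 g/mol = 0.676 g.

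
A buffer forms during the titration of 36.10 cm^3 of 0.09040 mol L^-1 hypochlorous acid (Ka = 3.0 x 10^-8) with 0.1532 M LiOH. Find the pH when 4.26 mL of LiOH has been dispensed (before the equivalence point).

Initial n(HClO) = 0.09040 x 0.03610 = 0.003263 mol.
n(LiOH) added = 0.1532 x 0.004260 = 0.0006526 mol, converting that many moles of HClO to ClO-.
Remaining n(HClO) = 0.002611 mol; n(ClO-) = 0.0006526 mol.
By Henderson-Hasselbalch, pH = pKa + log([A^-]/[HA]) = 7.52 + log(0.0006526/0.002611) = 7.52 + (-0.60) = 6.92.

6.92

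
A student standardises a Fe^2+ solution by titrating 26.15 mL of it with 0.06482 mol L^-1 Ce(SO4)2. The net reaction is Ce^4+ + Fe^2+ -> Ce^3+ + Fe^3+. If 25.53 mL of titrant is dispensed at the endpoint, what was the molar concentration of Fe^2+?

0.0633 M

n(Ce(SO4)2) = 0.06482 x 0.02553 = 0.001655 mol.
From the balanced equation, 1 mol Ce(SO4)2 reacts with 1 mol Fe^2+, so n(Fe^2+) = 0.001655 x 1/1 = 0.001655 mol.
[Fe^2+] = 0.001655 / 0.02615 L = 0.0633 M.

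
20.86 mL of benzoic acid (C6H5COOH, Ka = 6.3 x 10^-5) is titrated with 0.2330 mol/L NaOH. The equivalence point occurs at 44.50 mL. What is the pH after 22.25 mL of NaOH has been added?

4.20

22.25 mL is exactly half the equivalence volume (44.50/2), i.e. the half-equivalence point.
There, n(HA) = n(A^-), so pH = pKa = -log(6.3 x 10^-5) = 4.20.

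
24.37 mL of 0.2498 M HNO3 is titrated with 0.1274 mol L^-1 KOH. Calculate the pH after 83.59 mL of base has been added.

n(acid) = 0.2498 x 0.02437 = 0.006088 mol; n(KOH) added = 0.1274 x 0.08359 = 0.01065 mol.
Base is in excess by 0.01065 - 0.006088 = 0.004562 mol in a total volume of 0.1080 L.
[OH^-] = 0.004562/0.1080 = 0.04225 M, so pOH = 1.37 and pH = 14.00 - 1.37 = 12.63.

12.63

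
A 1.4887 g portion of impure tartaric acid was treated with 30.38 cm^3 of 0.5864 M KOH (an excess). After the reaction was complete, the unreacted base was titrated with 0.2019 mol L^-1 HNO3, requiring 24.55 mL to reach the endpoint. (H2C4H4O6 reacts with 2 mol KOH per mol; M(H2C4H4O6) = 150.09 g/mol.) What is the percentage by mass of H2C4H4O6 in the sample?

64.8%

Total n(KOH) added = 0.5864 x 0.03038 = 0.01781 mol.
n(HNO3) used = 0.2019 x 0.02455 = 0.004957 mol, which equals the excess n(KOH).
So n(KOH) consumed by the sample = 0.01781 - 0.004957 = 0.01286 mol.
n(H2C4H4O6) = 0.01286 / 2 = 0.006429 mol.
mass H2C4H4O6 = 0.006429 x 150.09 = 0.9649 g, so %H2C4H4O6 = 0.9649/1.4887 x 100 = 64.8%.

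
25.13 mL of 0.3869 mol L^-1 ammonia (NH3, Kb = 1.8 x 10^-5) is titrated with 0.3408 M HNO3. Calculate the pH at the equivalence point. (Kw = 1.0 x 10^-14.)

5.00

n(NH3) = 0.3869 x 0.02513 = 0.009723 mol; V(HNO3) at equivalence = 0.009723/0.3408 = 0.02853 L.
At equivalence the base is fully converted to NH4+; total volume = 0.05366 L, so [NH4+] = 0.009723/0.05366 = 0.1812 M.
Ka(NH4+) = Kw/Kb = 1.0e-14 / 1.8 x 10^-5 = 5.56e-10.
[H^+] = sqrt(Ka x [NH4+]) = sqrt(5.56e-10 x 0.1812) = 1.00e-5 M.
pH = -log(1.00e-5) = 5.00.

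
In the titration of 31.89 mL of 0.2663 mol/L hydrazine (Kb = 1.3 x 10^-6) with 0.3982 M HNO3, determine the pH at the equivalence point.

4.46

n(N2H4) = 0.2663 x 0.03189 = 0.008492 mol; V(HNO3) at equivalence = 0.008492/0.3982 = 0.02133 L.
At equivalence the base is fully converted to N2H5+; total volume = 0.05322 L, so [N2H5+] = 0.008492/0.05322 = 0.1596 M.
Ka(N2H5+) = Kw/Kb = 1.0e-14 / 1.3 x 10^-6 = 7.69e-9.
[H^+] = sqrt(Ka x [N2H5+]) = sqrt(7.69e-9 x 0.1596) = 3.50e-5 M.
pH = -log(3.50e-5) = 4.46.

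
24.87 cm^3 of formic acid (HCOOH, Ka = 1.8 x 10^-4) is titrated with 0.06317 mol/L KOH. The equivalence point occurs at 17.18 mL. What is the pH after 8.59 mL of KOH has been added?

8.59 mL is exactly half the equivalence volume (17.18/2), i.e. the half-equivalence point.
There, n(HA) = n(A^-), so pH = pKa = -log(1.8 x 10^-4) = 3.74.

3.74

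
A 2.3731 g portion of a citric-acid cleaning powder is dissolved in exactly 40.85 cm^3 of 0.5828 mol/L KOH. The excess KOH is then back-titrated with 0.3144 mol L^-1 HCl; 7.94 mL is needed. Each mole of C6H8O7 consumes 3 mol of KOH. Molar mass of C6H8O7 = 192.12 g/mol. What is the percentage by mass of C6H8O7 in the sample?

Total n(KOH) added = 0.5828 x 0.04085 = 0.02381 mol.
n(HCl) used = 0.3144 x 0.007940 = 0.002496 mol, which equals the excess n(KOH).
So n(KOH) consumed by the sample = 0.02381 - 0.002496 = 0.02131 mol.
n(C6H8O7) = 0.02131 / 3 = 0.007104 mol.
mass C6H8O7 = 0.007104 x 192.12 = 1.365 g, so %C6H8O7 = 1.365/2.3731 x 100 = 57.5%.

57.5%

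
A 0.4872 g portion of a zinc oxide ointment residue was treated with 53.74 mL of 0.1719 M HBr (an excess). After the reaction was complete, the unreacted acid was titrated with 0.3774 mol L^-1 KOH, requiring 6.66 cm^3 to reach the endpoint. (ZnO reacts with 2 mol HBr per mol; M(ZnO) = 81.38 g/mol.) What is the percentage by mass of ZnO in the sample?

Total n(HBr) added = 0.1719 x 0.05374 = 0.009238 mol.
n(KOH) used = 0.3774 x 0.006660 = 0.002513 mol, which equals the excess n(HBr).
So n(HBr) consumed by the sample = 0.009238 - 0.002513 = 0.006724 mol.
n(ZnO) = 0.006724 / 2 = 0.003362 mol.
mass ZnO = 0.003362 x 81.38 = 0.2736 g, so %ZnO = 0.2736/0.4872 x 100 = 56.2%.

56.2%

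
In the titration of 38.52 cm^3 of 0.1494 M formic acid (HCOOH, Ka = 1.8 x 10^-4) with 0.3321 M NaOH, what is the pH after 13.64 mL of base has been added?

4.31

Initial n(HCOOH) = 0.1494 x 0.03852 = 0.005755 mol.
n(NaOH) added = 0.3321 x 0.01364 = 0.004530 mol, converting that many moles of HCOOH to HCOO-.
Remaining n(HCOOH) = 0.001225 mol; n(HCOO-) = 0.004530 mol.
By Henderson-Hasselbalch, pH = pKa + log([A^-]/[HA]) = 3.74 + log(0.004530/0.001225) = 3.74 + (+0.57) = 4.31.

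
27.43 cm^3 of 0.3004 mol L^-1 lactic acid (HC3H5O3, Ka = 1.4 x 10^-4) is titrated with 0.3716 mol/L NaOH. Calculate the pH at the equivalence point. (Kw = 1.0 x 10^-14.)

n(HC3H5O3) = 0.3004 x 0.02743 = 0.008240 mol; V(NaOH) at equivalence = 0.008240/0.3716 = 0.02217 L.
At equivalence all the acid is converted to C3H5O3-; total volume = 0.02743 + 0.02217 = 0.04960 L, so [C3H5O3-] = 0.008240/0.04960 = 0.1661 M.
Kb = Kw/Ka = 1.0e-14 / 1.4 x 10^-4 = 7.14e-11.
[OH^-] = sqrt(Kb x [C3H5O3-]) = sqrt(7.14e-11 x 0.1661) = 3.44e-6 M.
pOH = 5.46, so pH = 14.00 - 5.46 = 8.54.

8.54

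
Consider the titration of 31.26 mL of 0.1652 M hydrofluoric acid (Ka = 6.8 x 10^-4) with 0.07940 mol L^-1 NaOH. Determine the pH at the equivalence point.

7.95

n(HF) = 0.1652 x 0.03126 = 0.005164 mol; V(NaOH) at equivalence = 0.005164/0.07940 = 0.06504 L.
At equivalence all the acid is converted to F-; total volume = 0.03126 + 0.06504 = 0.09630 L, so [F-] = 0.005164/0.09630 = 0.05363 M.
Kb = Kw/Ka = 1.0e-14 / 6.8 x 10^-4 = 1.47e-11.
[OH^-] = sqrt(Kb x [F-]) = sqrt(1.47e-11 x 0.05363) = 8.88e-7 M.
pOH = 6.05, so pH = 14.00 - 6.05 = 7.95.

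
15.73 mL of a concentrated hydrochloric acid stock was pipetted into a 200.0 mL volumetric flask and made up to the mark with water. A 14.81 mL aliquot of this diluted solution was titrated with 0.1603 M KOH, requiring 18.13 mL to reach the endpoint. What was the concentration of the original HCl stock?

n(KOH) = 0.1603 x 0.01813 = 0.002906 mol.
n(HCl) in the aliquot = 0.002906 mol.
[diluted HCl] = 0.002906 / 0.01481 = 0.1962 M.
Dilution factor = 200.0/15.73 = 12.71, so [stock] = 0.1962 x 12.71 = 2.50 M.

2.50 M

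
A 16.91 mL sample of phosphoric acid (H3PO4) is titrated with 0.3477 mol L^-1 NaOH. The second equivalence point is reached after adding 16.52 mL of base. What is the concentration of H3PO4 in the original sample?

0.170 M

n(NaOH) = 0.3477 x 0.01652 = 0.005744 mol.
At the second equivalence point, 2 mol OH^- react per mol H3PO4, so n(H3PO4) = 0.005744 / 2 = 0.002872 mol.
[H3PO4] = 0.002872 / 0.01691 L = 0.170 M.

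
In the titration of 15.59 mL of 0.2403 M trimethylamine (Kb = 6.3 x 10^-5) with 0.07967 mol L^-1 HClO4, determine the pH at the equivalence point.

n((CH3)3N) = 0.2403 x 0.01559 = 0.003746 mol; V(HClO4) at equivalence = 0.003746/0.07967 = 0.04702 L.
At equivalence the base is fully converted to (CH3)3NH+; total volume = 0.06261 L, so [(CH3)3NH+] = 0.003746/0.06261 = 0.05983 M.
Ka((CH3)3NH+) = Kw/Kb = 1.0e-14 / 6.3 x 10^-5 = 1.59e-10.
[H^+] = sqrt(Ka x [(CH3)3NH+]) = sqrt(1.59e-10 x 0.05983) = 3.08e-6 M.
pH = -log(3.08e-6) = 5.51.

5.51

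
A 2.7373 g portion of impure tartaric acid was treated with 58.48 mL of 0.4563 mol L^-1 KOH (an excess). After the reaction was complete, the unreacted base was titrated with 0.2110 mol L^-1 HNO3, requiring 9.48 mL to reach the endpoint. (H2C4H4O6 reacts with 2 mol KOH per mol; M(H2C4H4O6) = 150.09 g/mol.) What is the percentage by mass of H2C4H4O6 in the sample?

67.7%

Total n(KOH) added = 0.4563 x 0.05848 = 0.02668 mol.
n(HNO3) used = 0.2110 x 0.009480 = 0.002000 mol, which equals the excess n(KOH).
So n(KOH) consumed by the sample = 0.02668 - 0.002000 = 0.02468 mol.
n(H2C4H4O6) = 0.02468 / 2 = 0.01234 mol.
mass H2C4H4O6 = 0.01234 x 150.09 = 1.852 g, so %H2C4H4O6 = 1.852/2.7373 x 100 = 67.7%.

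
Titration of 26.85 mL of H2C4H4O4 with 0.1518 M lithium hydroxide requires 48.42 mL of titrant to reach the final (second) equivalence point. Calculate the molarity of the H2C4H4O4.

n(LiOH) = 0.1518 x 0.04842 = 0.007350 mol.
At the final (second) equivalence point, 2 mol OH^- react per mol H2C4H4O4, so n(H2C4H4O4) = 0.007350 / 2 = 0.003675 mol.
[H2C4H4O4] = 0.003675 / 0.02685 L = 0.137 M.

0.137 M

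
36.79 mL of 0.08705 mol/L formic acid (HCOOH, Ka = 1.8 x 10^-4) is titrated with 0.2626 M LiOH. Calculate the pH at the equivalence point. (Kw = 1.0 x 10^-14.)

n(HCOOH) = 0.08705 x 0.03679 = 0.003203 mol; V(LiOH) at equivalence = 0.003203/0.2626 = 0.01220 L.
At equivalence all the acid is converted to HCOO-; total volume = 0.03679 + 0.01220 = 0.04899 L, so [HCOO-] = 0.003203/0.04899 = 0.06538 M.
Kb = Kw/Ka = 1.0e-14 / 1.8 x 10^-4 = 5.56e-11.
[OH^-] = sqrt(Kb x [HCOO-]) = sqrt(5.56e-11 x 0.06538) = 1.91e-6 M.
pOH = 5.72, so pH = 14.00 - 5.72 = 8.28.

8.28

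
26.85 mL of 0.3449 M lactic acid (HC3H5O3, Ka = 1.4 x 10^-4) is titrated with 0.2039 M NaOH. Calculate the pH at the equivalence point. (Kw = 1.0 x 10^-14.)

8.48

n(HC3H5O3) = 0.3449 x 0.02685 = 0.009261 mol; V(NaOH) at equivalence = 0.009261/0.2039 = 0.04542 L.
At equivalence all the acid is converted to C3H5O3-; total volume = 0.02685 + 0.04542 = 0.07227 L, so [C3H5O3-] = 0.009261/0.07227 = 0.1281 M.
Kb = Kw/Ka = 1.0e-14 / 1.4 x 10^-4 = 7.14e-11.
[OH^-] = sqrt(Kb x [C3H5O3-]) = sqrt(7.14e-11 x 0.1281) = 3.03e-6 M.
pOH = 5.52, so pH = 14.00 - 5.52 = 8.48.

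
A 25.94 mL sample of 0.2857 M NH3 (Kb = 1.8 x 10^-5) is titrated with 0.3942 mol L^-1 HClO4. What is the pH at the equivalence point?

n(NH3) = 0.2857 x 0.02594 = 0.007411 mol; V(HClO4) at equivalence = 0.007411/0.3942 = 0.01880 L.
At equivalence the base is fully converted to NH4+; total volume = 0.04474 L, so [NH4+] = 0.007411/0.04474 = 0.1656 M.
Ka(NH4+) = Kw/Kb = 1.0e-14 / 1.8 x 10^-5 = 5.56e-10.
[H^+] = sqrt(Ka x [NH4+]) = sqrt(5.56e-10 x 0.1656) = 9.59e-6 M.
pH = -log(9.59e-6) = 5.02.

5.02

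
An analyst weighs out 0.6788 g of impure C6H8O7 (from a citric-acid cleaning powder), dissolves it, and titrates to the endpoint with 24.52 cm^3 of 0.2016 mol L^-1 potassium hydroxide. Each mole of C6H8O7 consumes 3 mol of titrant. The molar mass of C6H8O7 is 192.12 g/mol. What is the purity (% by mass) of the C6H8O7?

n(KOH) = 0.2016 x 0.02452 = 0.004943 mol.
n(C6H8O7) = 0.004943 / 3 = 0.001648 mol.
mass of C6H8O7 = 0.001648 x 192.12 = 0.3166 g.
% purity = 0.3166 / 0.6788 x 100 = 46.6%.

46.6%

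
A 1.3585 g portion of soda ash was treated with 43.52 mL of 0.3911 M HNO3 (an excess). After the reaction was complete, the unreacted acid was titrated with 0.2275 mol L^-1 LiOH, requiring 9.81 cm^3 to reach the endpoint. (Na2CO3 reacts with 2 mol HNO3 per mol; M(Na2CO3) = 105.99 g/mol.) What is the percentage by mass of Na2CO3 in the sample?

57.7%

Total n(HNO3) added = 0.3911 x 0.04352 = 0.01702 mol.
n(LiOH) used = 0.2275 x 0.009810 = 0.002232 mol, which equals the excess n(HNO3).
So n(HNO3) consumed by the sample = 0.01702 - 0.002232 = 0.01479 mol.
n(Na2CO3) = 0.01479 / 2 = 0.007394 mol.
mass Na2CO3 = 0.007394 x 105.99 = 0.7837 g, so %Na2CO3 = 0.7837/1.3585 x 100 = 57.7%.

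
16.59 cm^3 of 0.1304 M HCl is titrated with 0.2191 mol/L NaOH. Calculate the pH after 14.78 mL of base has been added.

n(acid) = 0.1304 x 0.01659 = 0.002163 mol; n(NaOH) added = 0.2191 x 0.01478 = 0.003238 mol.
Base is in excess by 0.003238 - 0.002163 = 0.001075 mol in a total volume of 0.03137 L.
[OH^-] = 0.001075/0.03137 = 0.03427 M, so pOH = 1.47 and pH = 14.00 - 1.47 = 12.53.

12.53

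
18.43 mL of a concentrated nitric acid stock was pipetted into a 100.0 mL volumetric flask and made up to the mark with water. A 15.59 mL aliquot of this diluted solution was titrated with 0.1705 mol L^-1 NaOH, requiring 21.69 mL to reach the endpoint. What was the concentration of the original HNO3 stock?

1.29 M

n(NaOH) = 0.1705 x 0.02169 = 0.003698 mol.
n(HNO3) in the aliquot = 0.003698 mol.
[diluted HNO3] = 0.003698 / 0.01559 = 0.2372 M.
Dilution factor = 100.0/18.43 = 5.426, so [stock] = 0.2372 x 5.426 = 1.29 M.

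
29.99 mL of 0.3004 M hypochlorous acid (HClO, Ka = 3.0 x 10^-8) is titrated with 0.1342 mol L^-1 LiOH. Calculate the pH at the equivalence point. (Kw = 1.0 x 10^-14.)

10.25

n(HClO) = 0.3004 x 0.02999 = 0.009009 mol; V(LiOH) at equivalence = 0.009009/0.1342 = 0.06713 L.
At equivalence all the acid is converted to ClO-; total volume = 0.02999 + 0.06713 = 0.09712 L, so [ClO-] = 0.009009/0.09712 = 0.09276 M.
Kb = Kw/Ka = 1.0e-14 / 3.0 x 10^-8 = 3.33e-7.
[OH^-] = sqrt(Kb x [ClO-]) = sqrt(3.33e-7 x 0.09276) = 0.000176 M.
pOH = 3.75, so pH = 14.00 - 3.75 = 10.25.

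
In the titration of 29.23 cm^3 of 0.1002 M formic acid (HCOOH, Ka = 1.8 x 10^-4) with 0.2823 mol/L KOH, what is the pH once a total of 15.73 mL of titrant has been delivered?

12.53

n(acid) = 0.1002 x 0.02923 = 0.002929 mol; n(KOH) added = 0.2823 x 0.01573 = 0.004441 mol.
Base is in excess by 0.004441 - 0.002929 = 0.001512 mol in a total volume of 0.04496 L.
[OH^-] = 0.001512/0.04496 = 0.03362 M, so pOH = 1.47 and pH = 14.00 - 1.47 = 12.53.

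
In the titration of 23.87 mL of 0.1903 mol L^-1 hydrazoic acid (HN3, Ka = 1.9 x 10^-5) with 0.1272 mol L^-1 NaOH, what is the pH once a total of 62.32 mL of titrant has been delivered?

12.59

n(acid) = 0.1903 x 0.02387 = 0.004542 mol; n(NaOH) added = 0.1272 x 0.06232 = 0.007927 mol.
Base is in excess by 0.007927 - 0.004542 = 0.003385 mol in a total volume of 0.08619 L.
[OH^-] = 0.003385/0.08619 = 0.03927 M, so pOH = 1.41 and pH = 14.00 - 1.41 = 12.59.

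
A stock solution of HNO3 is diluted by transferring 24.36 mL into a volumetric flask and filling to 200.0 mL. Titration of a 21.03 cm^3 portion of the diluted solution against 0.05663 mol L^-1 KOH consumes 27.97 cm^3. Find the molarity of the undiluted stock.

n(KOH) = 0.05663 x 0.02797 = 0.001584 mol.
n(HNO3) in the aliquot = 0.001584 mol.
[diluted HNO3] = 0.001584 / 0.02103 = 0.07532 M.
Dilution factor = 200.0/24.36 = 8.210, so [stock] = 0.07532 x 8.210 = 0.618 M.

0.618 M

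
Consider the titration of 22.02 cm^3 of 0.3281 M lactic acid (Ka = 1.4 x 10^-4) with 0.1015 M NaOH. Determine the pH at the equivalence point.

8.37

n(HC3H5O3) = 0.3281 x 0.02202 = 0.007225 mol; V(NaOH) at equivalence = 0.007225/0.1015 = 0.07118 L.
At equivalence all the acid is converted to C3H5O3-; total volume = 0.02202 + 0.07118 = 0.09320 L, so [C3H5O3-] = 0.007225/0.09320 = 0.07752 M.
Kb = Kw/Ka = 1.0e-14 / 1.4 x 10^-4 = 7.14e-11.
[OH^-] = sqrt(Kb x [C3H5O3-]) = sqrt(7.14e-11 x 0.07752) = 2.35e-6 M.
pOH = 5.63, so pH = 14.00 - 5.63 = 8.37.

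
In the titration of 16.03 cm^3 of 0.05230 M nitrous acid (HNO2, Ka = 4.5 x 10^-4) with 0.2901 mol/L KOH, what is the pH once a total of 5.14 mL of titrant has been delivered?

12.49

n(acid) = 0.05230 x 0.01603 = 0.0008384 mol; n(KOH) added = 0.2901 x 0.005140 = 0.001491 mol.
Base is in excess by 0.001491 - 0.0008384 = 0.0006527 mol in a total volume of 0.02117 L.
[OH^-] = 0.0006527/0.02117 = 0.03083 M, so pOH = 1.51 and pH = 14.00 - 1.51 = 12.49.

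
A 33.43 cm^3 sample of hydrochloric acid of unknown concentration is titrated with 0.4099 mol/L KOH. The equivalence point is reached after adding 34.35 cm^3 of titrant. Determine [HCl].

0.421 M

n(KOH) delivered = 0.4099 x 0.03435 = 0.01408 mol.
For a 1:1 reaction, n(HCl) = 0.01408 mol.
[HCl] = 0.01408 mol / 0.03343 L = 0.421 M.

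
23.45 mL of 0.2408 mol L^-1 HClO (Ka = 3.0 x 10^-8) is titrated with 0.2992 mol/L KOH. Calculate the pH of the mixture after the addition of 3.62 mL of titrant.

Initial n(HClO) = 0.2408 x 0.02345 = 0.005647 mol.
n(KOH) added = 0.2992 x 0.003620 = 0.001083 mol, converting that many moles of HClO to ClO-.
Remaining n(HClO) = 0.004564 mol; n(ClO-) = 0.001083 mol.
By Henderson-Hasselbalch, pH = pKa + log([A^-]/[HA]) = 7.52 + log(0.001083/0.004564) = 7.52 + (-0.62) = 6.90.

6.90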